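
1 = 1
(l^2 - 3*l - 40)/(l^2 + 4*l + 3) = (l^2 - 3*l - 40)/(l^2 + 4*l + 3)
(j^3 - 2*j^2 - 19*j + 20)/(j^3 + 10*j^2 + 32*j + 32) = (j^2 - 6*j + 5)/(j^2 + 6*j + 8)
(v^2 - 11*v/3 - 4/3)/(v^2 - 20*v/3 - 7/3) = (v - 4)/(v - 7)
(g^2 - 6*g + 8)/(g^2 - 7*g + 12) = (g - 2)/(g - 3)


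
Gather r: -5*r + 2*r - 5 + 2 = -3*r - 3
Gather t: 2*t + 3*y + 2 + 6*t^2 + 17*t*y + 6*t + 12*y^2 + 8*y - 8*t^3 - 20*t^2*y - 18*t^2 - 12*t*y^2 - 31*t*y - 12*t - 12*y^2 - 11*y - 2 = -8*t^3 + t^2*(-20*y - 12) + t*(-12*y^2 - 14*y - 4)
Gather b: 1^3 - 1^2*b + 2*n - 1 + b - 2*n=0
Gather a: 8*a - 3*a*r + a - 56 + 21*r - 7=a*(9 - 3*r) + 21*r - 63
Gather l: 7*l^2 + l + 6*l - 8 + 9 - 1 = 7*l^2 + 7*l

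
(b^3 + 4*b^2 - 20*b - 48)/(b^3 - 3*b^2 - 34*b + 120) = (b + 2)/(b - 5)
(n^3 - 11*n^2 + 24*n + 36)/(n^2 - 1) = (n^2 - 12*n + 36)/(n - 1)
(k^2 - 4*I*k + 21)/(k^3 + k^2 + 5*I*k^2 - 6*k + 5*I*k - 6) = (k - 7*I)/(k^2 + k*(1 + 2*I) + 2*I)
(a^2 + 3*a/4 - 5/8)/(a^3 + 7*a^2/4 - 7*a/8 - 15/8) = (2*a - 1)/(2*a^2 + a - 3)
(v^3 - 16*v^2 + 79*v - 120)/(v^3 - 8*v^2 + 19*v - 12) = (v^2 - 13*v + 40)/(v^2 - 5*v + 4)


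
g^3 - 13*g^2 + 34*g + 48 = (g - 8)*(g - 6)*(g + 1)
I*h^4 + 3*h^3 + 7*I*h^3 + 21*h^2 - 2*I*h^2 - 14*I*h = h*(h + 7)*(h - 2*I)*(I*h + 1)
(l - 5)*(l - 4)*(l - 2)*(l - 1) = l^4 - 12*l^3 + 49*l^2 - 78*l + 40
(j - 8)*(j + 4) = j^2 - 4*j - 32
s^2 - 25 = (s - 5)*(s + 5)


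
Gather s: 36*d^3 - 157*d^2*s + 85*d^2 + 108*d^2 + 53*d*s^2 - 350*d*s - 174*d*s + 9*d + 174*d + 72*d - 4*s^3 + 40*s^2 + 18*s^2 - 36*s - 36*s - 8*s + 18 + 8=36*d^3 + 193*d^2 + 255*d - 4*s^3 + s^2*(53*d + 58) + s*(-157*d^2 - 524*d - 80) + 26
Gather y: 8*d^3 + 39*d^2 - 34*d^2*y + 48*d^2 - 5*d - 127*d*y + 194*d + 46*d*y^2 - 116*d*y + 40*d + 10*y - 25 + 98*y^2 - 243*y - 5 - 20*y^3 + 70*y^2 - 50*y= 8*d^3 + 87*d^2 + 229*d - 20*y^3 + y^2*(46*d + 168) + y*(-34*d^2 - 243*d - 283) - 30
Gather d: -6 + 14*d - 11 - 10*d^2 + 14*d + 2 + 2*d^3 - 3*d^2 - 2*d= 2*d^3 - 13*d^2 + 26*d - 15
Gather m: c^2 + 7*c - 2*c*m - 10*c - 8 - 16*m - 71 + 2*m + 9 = c^2 - 3*c + m*(-2*c - 14) - 70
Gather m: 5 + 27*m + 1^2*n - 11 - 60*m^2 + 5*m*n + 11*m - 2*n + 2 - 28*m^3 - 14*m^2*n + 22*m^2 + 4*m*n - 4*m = -28*m^3 + m^2*(-14*n - 38) + m*(9*n + 34) - n - 4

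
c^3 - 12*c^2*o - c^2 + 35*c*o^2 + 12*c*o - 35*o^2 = (c - 1)*(c - 7*o)*(c - 5*o)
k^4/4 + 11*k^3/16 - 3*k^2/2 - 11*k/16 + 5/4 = (k/4 + 1)*(k - 5/4)*(k - 1)*(k + 1)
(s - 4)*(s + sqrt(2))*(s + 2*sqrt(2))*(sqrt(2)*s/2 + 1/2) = sqrt(2)*s^4/2 - 2*sqrt(2)*s^3 + 7*s^3/2 - 14*s^2 + 7*sqrt(2)*s^2/2 - 14*sqrt(2)*s + 2*s - 8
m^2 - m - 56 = (m - 8)*(m + 7)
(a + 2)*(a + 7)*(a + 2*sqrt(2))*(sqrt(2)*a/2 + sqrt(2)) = sqrt(2)*a^4/2 + 2*a^3 + 11*sqrt(2)*a^3/2 + 22*a^2 + 16*sqrt(2)*a^2 + 14*sqrt(2)*a + 64*a + 56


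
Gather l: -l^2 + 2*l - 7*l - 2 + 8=-l^2 - 5*l + 6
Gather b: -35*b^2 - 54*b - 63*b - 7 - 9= -35*b^2 - 117*b - 16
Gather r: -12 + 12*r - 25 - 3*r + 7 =9*r - 30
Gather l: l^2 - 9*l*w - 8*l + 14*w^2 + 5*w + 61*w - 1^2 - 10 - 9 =l^2 + l*(-9*w - 8) + 14*w^2 + 66*w - 20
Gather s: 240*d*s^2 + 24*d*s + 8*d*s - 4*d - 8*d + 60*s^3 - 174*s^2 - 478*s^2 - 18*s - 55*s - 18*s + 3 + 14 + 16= -12*d + 60*s^3 + s^2*(240*d - 652) + s*(32*d - 91) + 33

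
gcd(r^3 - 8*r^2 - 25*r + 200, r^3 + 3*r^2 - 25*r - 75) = r^2 - 25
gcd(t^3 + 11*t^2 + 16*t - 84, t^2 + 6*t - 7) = t + 7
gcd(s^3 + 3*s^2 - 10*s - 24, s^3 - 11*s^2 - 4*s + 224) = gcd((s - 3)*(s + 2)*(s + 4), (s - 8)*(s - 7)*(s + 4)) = s + 4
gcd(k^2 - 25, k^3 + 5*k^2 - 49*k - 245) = k + 5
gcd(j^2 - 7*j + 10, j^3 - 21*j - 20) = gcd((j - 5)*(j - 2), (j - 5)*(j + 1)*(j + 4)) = j - 5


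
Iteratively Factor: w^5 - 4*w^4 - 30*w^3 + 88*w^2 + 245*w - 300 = (w + 3)*(w^4 - 7*w^3 - 9*w^2 + 115*w - 100) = (w - 5)*(w + 3)*(w^3 - 2*w^2 - 19*w + 20) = (w - 5)^2*(w + 3)*(w^2 + 3*w - 4) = (w - 5)^2*(w + 3)*(w + 4)*(w - 1)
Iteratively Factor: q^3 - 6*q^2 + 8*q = (q)*(q^2 - 6*q + 8) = q*(q - 4)*(q - 2)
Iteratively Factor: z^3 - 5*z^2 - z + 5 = (z - 1)*(z^2 - 4*z - 5) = (z - 5)*(z - 1)*(z + 1)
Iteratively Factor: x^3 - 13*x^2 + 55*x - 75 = (x - 3)*(x^2 - 10*x + 25) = (x - 5)*(x - 3)*(x - 5)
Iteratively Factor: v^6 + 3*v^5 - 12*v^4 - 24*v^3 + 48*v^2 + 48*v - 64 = (v + 2)*(v^5 + v^4 - 14*v^3 + 4*v^2 + 40*v - 32) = (v + 2)*(v + 4)*(v^4 - 3*v^3 - 2*v^2 + 12*v - 8) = (v - 2)*(v + 2)*(v + 4)*(v^3 - v^2 - 4*v + 4) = (v - 2)^2*(v + 2)*(v + 4)*(v^2 + v - 2) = (v - 2)^2*(v - 1)*(v + 2)*(v + 4)*(v + 2)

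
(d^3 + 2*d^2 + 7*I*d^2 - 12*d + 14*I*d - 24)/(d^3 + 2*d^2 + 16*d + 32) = (d + 3*I)/(d - 4*I)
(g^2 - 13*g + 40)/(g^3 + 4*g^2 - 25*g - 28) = (g^2 - 13*g + 40)/(g^3 + 4*g^2 - 25*g - 28)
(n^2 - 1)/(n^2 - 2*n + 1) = (n + 1)/(n - 1)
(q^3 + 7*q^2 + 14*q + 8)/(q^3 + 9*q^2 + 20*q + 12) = (q + 4)/(q + 6)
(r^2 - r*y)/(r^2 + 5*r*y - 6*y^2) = r/(r + 6*y)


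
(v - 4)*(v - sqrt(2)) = v^2 - 4*v - sqrt(2)*v + 4*sqrt(2)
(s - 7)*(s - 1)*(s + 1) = s^3 - 7*s^2 - s + 7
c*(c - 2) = c^2 - 2*c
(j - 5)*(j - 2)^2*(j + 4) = j^4 - 5*j^3 - 12*j^2 + 76*j - 80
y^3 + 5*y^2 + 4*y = y*(y + 1)*(y + 4)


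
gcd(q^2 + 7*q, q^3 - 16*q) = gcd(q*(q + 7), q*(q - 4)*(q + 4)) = q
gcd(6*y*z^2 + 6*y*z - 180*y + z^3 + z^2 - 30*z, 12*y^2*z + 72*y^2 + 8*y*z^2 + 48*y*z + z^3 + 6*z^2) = 6*y*z + 36*y + z^2 + 6*z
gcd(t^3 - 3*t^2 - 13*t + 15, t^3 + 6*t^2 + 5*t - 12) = t^2 + 2*t - 3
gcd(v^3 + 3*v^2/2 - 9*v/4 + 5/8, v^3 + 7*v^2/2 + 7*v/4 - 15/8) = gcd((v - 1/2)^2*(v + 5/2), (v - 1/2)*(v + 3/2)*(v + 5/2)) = v^2 + 2*v - 5/4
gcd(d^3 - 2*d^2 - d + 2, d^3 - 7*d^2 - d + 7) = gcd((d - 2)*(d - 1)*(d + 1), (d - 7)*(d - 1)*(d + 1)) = d^2 - 1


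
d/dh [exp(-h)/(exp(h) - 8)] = 2*(4 - exp(h))*exp(-h)/(exp(2*h) - 16*exp(h) + 64)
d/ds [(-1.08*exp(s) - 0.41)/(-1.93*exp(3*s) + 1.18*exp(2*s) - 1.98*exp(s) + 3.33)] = (-4.1688*exp(3*s) - 1.0995*exp(2*s) + 0.9676*exp(s) - 4.4082)*exp(s)/(3.7249*exp(6*s) - 4.5548*exp(5*s) + 9.0352*exp(4*s) - 17.5266*exp(3*s) + 11.7792*exp(2*s) - 13.1868*exp(s) + 11.0889)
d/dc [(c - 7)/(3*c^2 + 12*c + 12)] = (16 - c)/(3*(c^3 + 6*c^2 + 12*c + 8))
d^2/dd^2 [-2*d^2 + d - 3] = -4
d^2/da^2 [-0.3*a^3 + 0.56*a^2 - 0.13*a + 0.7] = 1.12 - 1.8*a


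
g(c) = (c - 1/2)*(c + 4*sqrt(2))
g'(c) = 2*c - 1/2 + 4*sqrt(2)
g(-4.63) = -5.27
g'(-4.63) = -4.10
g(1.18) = 4.65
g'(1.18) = 7.52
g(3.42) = 26.50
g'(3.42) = 12.00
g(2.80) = 19.45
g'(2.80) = 10.76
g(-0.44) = -4.90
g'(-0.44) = 4.28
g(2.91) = 20.65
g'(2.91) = 10.98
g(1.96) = 11.12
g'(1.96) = 9.08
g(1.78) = 9.52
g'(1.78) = 8.72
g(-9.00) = 31.76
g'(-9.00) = -12.84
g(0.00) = -2.83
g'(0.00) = 5.16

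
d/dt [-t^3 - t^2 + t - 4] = -3*t^2 - 2*t + 1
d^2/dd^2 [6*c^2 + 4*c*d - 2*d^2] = -4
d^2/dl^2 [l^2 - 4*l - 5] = 2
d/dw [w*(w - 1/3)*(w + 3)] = 3*w^2 + 16*w/3 - 1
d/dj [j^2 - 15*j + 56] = 2*j - 15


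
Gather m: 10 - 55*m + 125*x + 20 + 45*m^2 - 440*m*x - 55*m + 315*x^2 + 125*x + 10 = 45*m^2 + m*(-440*x - 110) + 315*x^2 + 250*x + 40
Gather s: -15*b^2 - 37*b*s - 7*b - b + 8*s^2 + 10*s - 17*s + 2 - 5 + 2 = -15*b^2 - 8*b + 8*s^2 + s*(-37*b - 7) - 1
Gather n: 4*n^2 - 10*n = 4*n^2 - 10*n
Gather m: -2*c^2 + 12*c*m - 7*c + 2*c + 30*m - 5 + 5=-2*c^2 - 5*c + m*(12*c + 30)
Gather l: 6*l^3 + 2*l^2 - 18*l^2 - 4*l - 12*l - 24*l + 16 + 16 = 6*l^3 - 16*l^2 - 40*l + 32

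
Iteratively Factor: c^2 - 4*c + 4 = (c - 2)*(c - 2)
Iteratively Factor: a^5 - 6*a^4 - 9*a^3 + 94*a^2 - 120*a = (a + 4)*(a^4 - 10*a^3 + 31*a^2 - 30*a) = (a - 3)*(a + 4)*(a^3 - 7*a^2 + 10*a) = (a - 3)*(a - 2)*(a + 4)*(a^2 - 5*a) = (a - 5)*(a - 3)*(a - 2)*(a + 4)*(a)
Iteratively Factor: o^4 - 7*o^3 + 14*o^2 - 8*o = (o)*(o^3 - 7*o^2 + 14*o - 8) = o*(o - 1)*(o^2 - 6*o + 8) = o*(o - 4)*(o - 1)*(o - 2)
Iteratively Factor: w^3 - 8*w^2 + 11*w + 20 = (w - 5)*(w^2 - 3*w - 4) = (w - 5)*(w + 1)*(w - 4)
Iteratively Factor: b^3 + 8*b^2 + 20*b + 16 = (b + 4)*(b^2 + 4*b + 4) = (b + 2)*(b + 4)*(b + 2)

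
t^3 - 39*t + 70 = (t - 5)*(t - 2)*(t + 7)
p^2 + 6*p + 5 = (p + 1)*(p + 5)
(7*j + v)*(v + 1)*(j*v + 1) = 7*j^2*v^2 + 7*j^2*v + j*v^3 + j*v^2 + 7*j*v + 7*j + v^2 + v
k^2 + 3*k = k*(k + 3)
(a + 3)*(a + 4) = a^2 + 7*a + 12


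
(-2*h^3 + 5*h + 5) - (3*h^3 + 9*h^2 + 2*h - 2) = -5*h^3 - 9*h^2 + 3*h + 7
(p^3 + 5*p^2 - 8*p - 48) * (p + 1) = p^4 + 6*p^3 - 3*p^2 - 56*p - 48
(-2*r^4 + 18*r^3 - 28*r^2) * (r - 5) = -2*r^5 + 28*r^4 - 118*r^3 + 140*r^2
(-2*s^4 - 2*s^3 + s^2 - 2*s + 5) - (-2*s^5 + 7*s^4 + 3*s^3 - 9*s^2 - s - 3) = 2*s^5 - 9*s^4 - 5*s^3 + 10*s^2 - s + 8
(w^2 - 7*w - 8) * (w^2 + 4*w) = w^4 - 3*w^3 - 36*w^2 - 32*w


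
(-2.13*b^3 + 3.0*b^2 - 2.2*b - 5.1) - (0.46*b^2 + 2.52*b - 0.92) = -2.13*b^3 + 2.54*b^2 - 4.72*b - 4.18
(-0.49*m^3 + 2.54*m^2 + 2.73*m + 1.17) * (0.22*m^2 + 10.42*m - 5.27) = -0.1078*m^5 - 4.547*m^4 + 29.6497*m^3 + 15.3182*m^2 - 2.1957*m - 6.1659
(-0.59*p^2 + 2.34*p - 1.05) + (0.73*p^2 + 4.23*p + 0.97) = 0.14*p^2 + 6.57*p - 0.0800000000000001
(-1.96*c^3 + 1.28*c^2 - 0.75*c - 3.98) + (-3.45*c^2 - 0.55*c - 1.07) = -1.96*c^3 - 2.17*c^2 - 1.3*c - 5.05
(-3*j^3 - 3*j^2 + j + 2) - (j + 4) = -3*j^3 - 3*j^2 - 2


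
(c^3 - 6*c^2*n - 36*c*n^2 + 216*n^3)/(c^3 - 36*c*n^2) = (c - 6*n)/c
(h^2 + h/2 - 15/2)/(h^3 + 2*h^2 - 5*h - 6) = (h - 5/2)/(h^2 - h - 2)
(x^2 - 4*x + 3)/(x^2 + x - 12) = (x - 1)/(x + 4)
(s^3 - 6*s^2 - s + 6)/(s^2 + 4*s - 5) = (s^2 - 5*s - 6)/(s + 5)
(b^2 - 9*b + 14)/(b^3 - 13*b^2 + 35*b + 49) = (b - 2)/(b^2 - 6*b - 7)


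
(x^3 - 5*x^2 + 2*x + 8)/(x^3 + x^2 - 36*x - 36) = (x^2 - 6*x + 8)/(x^2 - 36)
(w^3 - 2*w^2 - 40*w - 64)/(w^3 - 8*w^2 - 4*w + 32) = (w + 4)/(w - 2)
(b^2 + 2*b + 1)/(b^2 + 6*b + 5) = (b + 1)/(b + 5)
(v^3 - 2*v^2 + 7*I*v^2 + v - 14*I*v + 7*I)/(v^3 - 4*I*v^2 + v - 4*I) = (v^3 + v^2*(-2 + 7*I) + v*(1 - 14*I) + 7*I)/(v^3 - 4*I*v^2 + v - 4*I)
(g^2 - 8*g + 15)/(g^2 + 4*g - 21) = (g - 5)/(g + 7)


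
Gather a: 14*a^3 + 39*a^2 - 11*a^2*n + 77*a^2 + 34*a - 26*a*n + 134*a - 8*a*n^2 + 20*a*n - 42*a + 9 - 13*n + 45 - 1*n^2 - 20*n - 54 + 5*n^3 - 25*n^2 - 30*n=14*a^3 + a^2*(116 - 11*n) + a*(-8*n^2 - 6*n + 126) + 5*n^3 - 26*n^2 - 63*n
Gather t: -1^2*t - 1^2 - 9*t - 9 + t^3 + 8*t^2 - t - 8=t^3 + 8*t^2 - 11*t - 18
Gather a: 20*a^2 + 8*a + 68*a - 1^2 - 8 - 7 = 20*a^2 + 76*a - 16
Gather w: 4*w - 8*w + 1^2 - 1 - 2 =-4*w - 2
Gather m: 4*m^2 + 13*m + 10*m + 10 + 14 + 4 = 4*m^2 + 23*m + 28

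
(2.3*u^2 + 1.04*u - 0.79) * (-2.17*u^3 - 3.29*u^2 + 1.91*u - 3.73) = -4.991*u^5 - 9.8238*u^4 + 2.6857*u^3 - 3.9935*u^2 - 5.3881*u + 2.9467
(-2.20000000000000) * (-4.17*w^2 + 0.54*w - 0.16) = 9.174*w^2 - 1.188*w + 0.352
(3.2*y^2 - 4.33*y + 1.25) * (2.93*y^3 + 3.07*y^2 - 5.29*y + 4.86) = 9.376*y^5 - 2.8629*y^4 - 26.5586*y^3 + 42.2952*y^2 - 27.6563*y + 6.075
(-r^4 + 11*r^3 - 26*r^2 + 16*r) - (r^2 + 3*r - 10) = -r^4 + 11*r^3 - 27*r^2 + 13*r + 10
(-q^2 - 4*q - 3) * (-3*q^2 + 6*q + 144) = 3*q^4 + 6*q^3 - 159*q^2 - 594*q - 432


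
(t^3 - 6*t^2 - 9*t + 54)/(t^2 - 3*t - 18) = t - 3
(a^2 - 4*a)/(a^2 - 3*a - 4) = a/(a + 1)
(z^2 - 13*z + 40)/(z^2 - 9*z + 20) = (z - 8)/(z - 4)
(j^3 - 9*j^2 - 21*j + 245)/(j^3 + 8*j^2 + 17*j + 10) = (j^2 - 14*j + 49)/(j^2 + 3*j + 2)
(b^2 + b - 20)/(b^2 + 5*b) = (b - 4)/b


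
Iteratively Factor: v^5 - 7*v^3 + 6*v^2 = (v)*(v^4 - 7*v^2 + 6*v) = v*(v + 3)*(v^3 - 3*v^2 + 2*v) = v^2*(v + 3)*(v^2 - 3*v + 2) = v^2*(v - 2)*(v + 3)*(v - 1)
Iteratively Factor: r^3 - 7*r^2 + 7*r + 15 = (r - 3)*(r^2 - 4*r - 5) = (r - 3)*(r + 1)*(r - 5)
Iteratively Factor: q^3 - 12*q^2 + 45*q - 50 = (q - 5)*(q^2 - 7*q + 10) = (q - 5)^2*(q - 2)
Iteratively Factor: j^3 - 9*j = (j)*(j^2 - 9) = j*(j - 3)*(j + 3)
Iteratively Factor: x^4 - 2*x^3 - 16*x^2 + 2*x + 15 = (x - 5)*(x^3 + 3*x^2 - x - 3) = (x - 5)*(x - 1)*(x^2 + 4*x + 3) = (x - 5)*(x - 1)*(x + 3)*(x + 1)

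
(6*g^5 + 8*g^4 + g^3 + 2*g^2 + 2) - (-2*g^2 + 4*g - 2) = 6*g^5 + 8*g^4 + g^3 + 4*g^2 - 4*g + 4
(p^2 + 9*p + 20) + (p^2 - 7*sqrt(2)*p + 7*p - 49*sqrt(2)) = 2*p^2 - 7*sqrt(2)*p + 16*p - 49*sqrt(2) + 20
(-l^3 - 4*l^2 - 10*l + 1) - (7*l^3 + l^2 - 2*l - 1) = -8*l^3 - 5*l^2 - 8*l + 2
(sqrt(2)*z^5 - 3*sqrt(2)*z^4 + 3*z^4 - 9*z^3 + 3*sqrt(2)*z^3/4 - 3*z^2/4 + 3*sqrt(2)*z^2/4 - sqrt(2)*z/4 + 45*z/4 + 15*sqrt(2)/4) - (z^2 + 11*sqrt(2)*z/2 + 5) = sqrt(2)*z^5 - 3*sqrt(2)*z^4 + 3*z^4 - 9*z^3 + 3*sqrt(2)*z^3/4 - 7*z^2/4 + 3*sqrt(2)*z^2/4 - 23*sqrt(2)*z/4 + 45*z/4 - 5 + 15*sqrt(2)/4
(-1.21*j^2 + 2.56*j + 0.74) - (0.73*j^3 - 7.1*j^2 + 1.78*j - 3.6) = -0.73*j^3 + 5.89*j^2 + 0.78*j + 4.34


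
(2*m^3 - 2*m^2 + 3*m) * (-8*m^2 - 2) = -16*m^5 + 16*m^4 - 28*m^3 + 4*m^2 - 6*m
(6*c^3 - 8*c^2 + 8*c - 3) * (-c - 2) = -6*c^4 - 4*c^3 + 8*c^2 - 13*c + 6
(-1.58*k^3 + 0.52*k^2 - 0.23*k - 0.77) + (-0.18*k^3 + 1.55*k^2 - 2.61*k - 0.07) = -1.76*k^3 + 2.07*k^2 - 2.84*k - 0.84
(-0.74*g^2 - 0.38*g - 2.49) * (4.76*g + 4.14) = -3.5224*g^3 - 4.8724*g^2 - 13.4256*g - 10.3086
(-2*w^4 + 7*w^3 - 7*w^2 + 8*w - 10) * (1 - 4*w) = 8*w^5 - 30*w^4 + 35*w^3 - 39*w^2 + 48*w - 10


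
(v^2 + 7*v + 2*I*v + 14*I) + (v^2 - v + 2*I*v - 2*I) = 2*v^2 + 6*v + 4*I*v + 12*I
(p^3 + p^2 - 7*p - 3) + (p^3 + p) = 2*p^3 + p^2 - 6*p - 3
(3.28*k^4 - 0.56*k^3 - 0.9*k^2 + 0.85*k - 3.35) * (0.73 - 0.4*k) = -1.312*k^5 + 2.6184*k^4 - 0.0488*k^3 - 0.997*k^2 + 1.9605*k - 2.4455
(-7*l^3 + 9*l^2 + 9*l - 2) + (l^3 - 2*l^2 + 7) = -6*l^3 + 7*l^2 + 9*l + 5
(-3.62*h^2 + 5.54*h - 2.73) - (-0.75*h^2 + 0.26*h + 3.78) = -2.87*h^2 + 5.28*h - 6.51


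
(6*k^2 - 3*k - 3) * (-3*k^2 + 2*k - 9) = -18*k^4 + 21*k^3 - 51*k^2 + 21*k + 27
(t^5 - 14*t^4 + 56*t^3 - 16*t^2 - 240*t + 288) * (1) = t^5 - 14*t^4 + 56*t^3 - 16*t^2 - 240*t + 288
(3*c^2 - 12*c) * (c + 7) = 3*c^3 + 9*c^2 - 84*c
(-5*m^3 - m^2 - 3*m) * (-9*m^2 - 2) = 45*m^5 + 9*m^4 + 37*m^3 + 2*m^2 + 6*m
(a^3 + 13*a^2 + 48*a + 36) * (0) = 0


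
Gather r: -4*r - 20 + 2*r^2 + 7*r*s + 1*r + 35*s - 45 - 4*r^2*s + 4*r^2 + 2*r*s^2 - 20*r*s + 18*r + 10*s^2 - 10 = r^2*(6 - 4*s) + r*(2*s^2 - 13*s + 15) + 10*s^2 + 35*s - 75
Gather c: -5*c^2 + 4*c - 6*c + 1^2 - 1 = -5*c^2 - 2*c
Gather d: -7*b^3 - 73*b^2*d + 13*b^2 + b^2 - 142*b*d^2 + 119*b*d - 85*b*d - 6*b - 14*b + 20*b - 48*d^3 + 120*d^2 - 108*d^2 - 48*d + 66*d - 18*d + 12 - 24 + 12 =-7*b^3 + 14*b^2 - 48*d^3 + d^2*(12 - 142*b) + d*(-73*b^2 + 34*b)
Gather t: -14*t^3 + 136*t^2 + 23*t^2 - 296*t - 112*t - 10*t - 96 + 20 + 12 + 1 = -14*t^3 + 159*t^2 - 418*t - 63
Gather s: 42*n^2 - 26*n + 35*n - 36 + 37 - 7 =42*n^2 + 9*n - 6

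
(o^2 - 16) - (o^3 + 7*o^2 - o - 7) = -o^3 - 6*o^2 + o - 9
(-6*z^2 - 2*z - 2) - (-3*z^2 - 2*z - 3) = 1 - 3*z^2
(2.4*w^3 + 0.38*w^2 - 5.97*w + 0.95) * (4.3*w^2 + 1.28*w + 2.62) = 10.32*w^5 + 4.706*w^4 - 18.8966*w^3 - 2.561*w^2 - 14.4254*w + 2.489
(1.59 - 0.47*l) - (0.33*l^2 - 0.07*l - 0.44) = -0.33*l^2 - 0.4*l + 2.03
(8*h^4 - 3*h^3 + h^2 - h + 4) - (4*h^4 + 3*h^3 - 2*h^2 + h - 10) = 4*h^4 - 6*h^3 + 3*h^2 - 2*h + 14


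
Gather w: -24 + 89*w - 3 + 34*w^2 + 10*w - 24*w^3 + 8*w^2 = -24*w^3 + 42*w^2 + 99*w - 27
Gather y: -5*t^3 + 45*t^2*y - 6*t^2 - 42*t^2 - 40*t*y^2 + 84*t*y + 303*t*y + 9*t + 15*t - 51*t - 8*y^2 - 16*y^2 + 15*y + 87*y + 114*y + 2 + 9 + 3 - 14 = -5*t^3 - 48*t^2 - 27*t + y^2*(-40*t - 24) + y*(45*t^2 + 387*t + 216)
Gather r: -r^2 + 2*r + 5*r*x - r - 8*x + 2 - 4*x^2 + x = -r^2 + r*(5*x + 1) - 4*x^2 - 7*x + 2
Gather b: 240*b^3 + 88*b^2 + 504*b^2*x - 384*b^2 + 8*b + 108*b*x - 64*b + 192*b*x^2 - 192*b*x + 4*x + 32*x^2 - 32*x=240*b^3 + b^2*(504*x - 296) + b*(192*x^2 - 84*x - 56) + 32*x^2 - 28*x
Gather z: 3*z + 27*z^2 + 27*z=27*z^2 + 30*z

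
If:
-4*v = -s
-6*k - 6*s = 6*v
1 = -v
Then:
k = 5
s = -4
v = -1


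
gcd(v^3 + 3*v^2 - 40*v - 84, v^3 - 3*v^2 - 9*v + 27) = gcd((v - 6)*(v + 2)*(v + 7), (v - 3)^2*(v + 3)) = 1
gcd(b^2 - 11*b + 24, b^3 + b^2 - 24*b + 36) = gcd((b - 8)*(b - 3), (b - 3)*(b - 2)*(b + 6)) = b - 3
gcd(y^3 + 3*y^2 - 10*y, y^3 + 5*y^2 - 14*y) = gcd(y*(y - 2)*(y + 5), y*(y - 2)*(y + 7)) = y^2 - 2*y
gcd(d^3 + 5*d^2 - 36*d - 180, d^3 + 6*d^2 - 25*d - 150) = d^2 + 11*d + 30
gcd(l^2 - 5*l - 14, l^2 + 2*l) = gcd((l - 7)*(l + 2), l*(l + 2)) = l + 2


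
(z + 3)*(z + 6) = z^2 + 9*z + 18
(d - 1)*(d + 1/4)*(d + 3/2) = d^3 + 3*d^2/4 - 11*d/8 - 3/8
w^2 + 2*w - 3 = (w - 1)*(w + 3)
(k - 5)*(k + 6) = k^2 + k - 30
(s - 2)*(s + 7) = s^2 + 5*s - 14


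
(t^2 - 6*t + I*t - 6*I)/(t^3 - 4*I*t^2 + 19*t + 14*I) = (t - 6)/(t^2 - 5*I*t + 14)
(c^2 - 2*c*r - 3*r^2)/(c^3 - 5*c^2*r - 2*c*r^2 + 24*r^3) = (-c - r)/(-c^2 + 2*c*r + 8*r^2)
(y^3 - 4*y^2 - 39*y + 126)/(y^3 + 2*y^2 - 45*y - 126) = (y - 3)/(y + 3)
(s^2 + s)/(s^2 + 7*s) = (s + 1)/(s + 7)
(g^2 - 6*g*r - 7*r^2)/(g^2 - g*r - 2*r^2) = (-g + 7*r)/(-g + 2*r)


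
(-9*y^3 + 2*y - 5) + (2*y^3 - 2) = -7*y^3 + 2*y - 7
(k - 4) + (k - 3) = 2*k - 7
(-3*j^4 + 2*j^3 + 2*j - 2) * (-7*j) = 21*j^5 - 14*j^4 - 14*j^2 + 14*j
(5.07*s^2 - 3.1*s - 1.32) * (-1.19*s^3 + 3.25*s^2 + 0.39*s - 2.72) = -6.0333*s^5 + 20.1665*s^4 - 6.5269*s^3 - 19.2894*s^2 + 7.9172*s + 3.5904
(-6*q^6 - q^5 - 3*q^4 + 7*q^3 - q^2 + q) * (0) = 0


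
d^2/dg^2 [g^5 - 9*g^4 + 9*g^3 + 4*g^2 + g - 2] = 20*g^3 - 108*g^2 + 54*g + 8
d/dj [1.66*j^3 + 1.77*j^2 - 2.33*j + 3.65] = 4.98*j^2 + 3.54*j - 2.33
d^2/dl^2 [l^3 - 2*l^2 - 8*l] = 6*l - 4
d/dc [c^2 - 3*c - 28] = 2*c - 3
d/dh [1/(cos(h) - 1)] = sin(h)/(cos(h) - 1)^2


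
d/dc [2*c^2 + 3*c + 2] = 4*c + 3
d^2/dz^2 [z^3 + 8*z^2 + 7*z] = 6*z + 16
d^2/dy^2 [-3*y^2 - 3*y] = -6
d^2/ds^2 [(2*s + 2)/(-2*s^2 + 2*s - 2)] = 2*(3*s*(s^2 - s + 1) - (s + 1)*(2*s - 1)^2)/(s^2 - s + 1)^3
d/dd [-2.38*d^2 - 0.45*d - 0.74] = -4.76*d - 0.45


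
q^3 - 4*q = q*(q - 2)*(q + 2)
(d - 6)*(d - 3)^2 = d^3 - 12*d^2 + 45*d - 54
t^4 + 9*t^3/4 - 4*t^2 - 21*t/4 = t*(t - 7/4)*(t + 1)*(t + 3)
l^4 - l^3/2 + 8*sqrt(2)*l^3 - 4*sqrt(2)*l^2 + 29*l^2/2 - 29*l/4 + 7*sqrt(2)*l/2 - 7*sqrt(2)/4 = (l - 1/2)*(l + sqrt(2)/2)^2*(l + 7*sqrt(2))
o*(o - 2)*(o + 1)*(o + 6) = o^4 + 5*o^3 - 8*o^2 - 12*o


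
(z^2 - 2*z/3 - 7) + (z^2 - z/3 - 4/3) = 2*z^2 - z - 25/3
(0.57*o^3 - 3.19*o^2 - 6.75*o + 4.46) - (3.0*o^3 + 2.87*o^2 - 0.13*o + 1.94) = -2.43*o^3 - 6.06*o^2 - 6.62*o + 2.52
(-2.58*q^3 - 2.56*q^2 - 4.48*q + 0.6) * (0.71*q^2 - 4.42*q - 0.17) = -1.8318*q^5 + 9.586*q^4 + 8.573*q^3 + 20.6628*q^2 - 1.8904*q - 0.102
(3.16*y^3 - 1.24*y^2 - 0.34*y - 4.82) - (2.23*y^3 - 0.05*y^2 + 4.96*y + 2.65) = 0.93*y^3 - 1.19*y^2 - 5.3*y - 7.47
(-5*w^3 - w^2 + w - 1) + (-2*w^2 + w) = -5*w^3 - 3*w^2 + 2*w - 1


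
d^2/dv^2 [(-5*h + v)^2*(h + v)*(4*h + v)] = -42*h^2 - 30*h*v + 12*v^2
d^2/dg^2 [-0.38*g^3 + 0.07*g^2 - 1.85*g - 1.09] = 0.14 - 2.28*g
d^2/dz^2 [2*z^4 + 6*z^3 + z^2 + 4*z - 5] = 24*z^2 + 36*z + 2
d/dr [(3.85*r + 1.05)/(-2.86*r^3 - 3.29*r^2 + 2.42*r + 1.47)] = (22.022*r^3 + 21.6755*r^2 + 6.909*r + 3.1185)/(8.1796*r^6 + 18.8188*r^5 - 3.0183*r^4 - 24.332*r^3 - 3.8162*r^2 + 7.1148*r + 2.1609)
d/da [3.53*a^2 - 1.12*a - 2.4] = 7.06*a - 1.12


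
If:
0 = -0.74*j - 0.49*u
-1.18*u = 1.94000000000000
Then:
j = 1.09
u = -1.64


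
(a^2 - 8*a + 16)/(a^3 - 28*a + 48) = (a - 4)/(a^2 + 4*a - 12)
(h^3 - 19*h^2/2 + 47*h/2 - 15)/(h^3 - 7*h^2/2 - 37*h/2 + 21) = (2*h - 5)/(2*h + 7)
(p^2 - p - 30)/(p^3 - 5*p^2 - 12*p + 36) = (p + 5)/(p^2 + p - 6)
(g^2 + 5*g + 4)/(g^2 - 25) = (g^2 + 5*g + 4)/(g^2 - 25)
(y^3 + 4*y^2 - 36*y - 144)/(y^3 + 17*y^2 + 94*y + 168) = (y - 6)/(y + 7)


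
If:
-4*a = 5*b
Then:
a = -5*b/4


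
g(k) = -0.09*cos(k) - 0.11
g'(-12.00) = 0.05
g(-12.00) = -0.19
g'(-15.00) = -0.06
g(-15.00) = -0.04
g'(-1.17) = -0.08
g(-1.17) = -0.15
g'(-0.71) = -0.06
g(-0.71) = -0.18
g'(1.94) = 0.08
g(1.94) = -0.08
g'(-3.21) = 0.01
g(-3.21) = -0.02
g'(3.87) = -0.06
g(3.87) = -0.04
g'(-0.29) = -0.03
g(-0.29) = -0.20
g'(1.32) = 0.09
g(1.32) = -0.13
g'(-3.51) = 0.03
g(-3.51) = -0.03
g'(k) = 0.09*sin(k)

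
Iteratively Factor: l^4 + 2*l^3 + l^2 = (l)*(l^3 + 2*l^2 + l) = l^2*(l^2 + 2*l + 1) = l^2*(l + 1)*(l + 1)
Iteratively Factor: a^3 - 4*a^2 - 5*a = (a + 1)*(a^2 - 5*a) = (a - 5)*(a + 1)*(a)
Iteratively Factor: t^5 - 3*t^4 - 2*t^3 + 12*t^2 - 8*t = (t - 2)*(t^4 - t^3 - 4*t^2 + 4*t) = t*(t - 2)*(t^3 - t^2 - 4*t + 4) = t*(t - 2)*(t - 1)*(t^2 - 4) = t*(t - 2)^2*(t - 1)*(t + 2)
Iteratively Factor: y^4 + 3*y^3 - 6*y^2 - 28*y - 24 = (y + 2)*(y^3 + y^2 - 8*y - 12) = (y + 2)^2*(y^2 - y - 6) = (y - 3)*(y + 2)^2*(y + 2)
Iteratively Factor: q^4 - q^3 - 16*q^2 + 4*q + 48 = (q - 4)*(q^3 + 3*q^2 - 4*q - 12) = (q - 4)*(q + 2)*(q^2 + q - 6) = (q - 4)*(q + 2)*(q + 3)*(q - 2)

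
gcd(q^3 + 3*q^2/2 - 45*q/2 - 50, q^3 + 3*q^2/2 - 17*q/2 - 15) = q + 5/2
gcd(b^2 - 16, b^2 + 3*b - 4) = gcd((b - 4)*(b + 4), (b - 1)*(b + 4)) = b + 4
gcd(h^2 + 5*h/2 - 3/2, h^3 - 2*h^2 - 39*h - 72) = h + 3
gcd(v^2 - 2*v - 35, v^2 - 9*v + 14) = v - 7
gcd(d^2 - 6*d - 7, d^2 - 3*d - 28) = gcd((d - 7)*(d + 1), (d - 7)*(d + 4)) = d - 7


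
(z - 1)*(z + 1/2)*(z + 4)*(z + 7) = z^4 + 21*z^3/2 + 22*z^2 - 39*z/2 - 14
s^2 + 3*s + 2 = (s + 1)*(s + 2)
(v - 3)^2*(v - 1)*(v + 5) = v^4 - 2*v^3 - 20*v^2 + 66*v - 45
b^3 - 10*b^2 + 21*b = b*(b - 7)*(b - 3)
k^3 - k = k*(k - 1)*(k + 1)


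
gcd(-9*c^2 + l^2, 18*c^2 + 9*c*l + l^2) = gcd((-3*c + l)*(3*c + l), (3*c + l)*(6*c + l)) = 3*c + l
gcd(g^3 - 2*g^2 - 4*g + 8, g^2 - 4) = g^2 - 4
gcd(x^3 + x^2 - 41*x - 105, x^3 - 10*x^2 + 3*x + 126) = x^2 - 4*x - 21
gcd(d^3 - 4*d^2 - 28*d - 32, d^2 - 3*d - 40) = d - 8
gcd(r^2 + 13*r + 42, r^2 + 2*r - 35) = r + 7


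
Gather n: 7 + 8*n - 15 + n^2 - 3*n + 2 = n^2 + 5*n - 6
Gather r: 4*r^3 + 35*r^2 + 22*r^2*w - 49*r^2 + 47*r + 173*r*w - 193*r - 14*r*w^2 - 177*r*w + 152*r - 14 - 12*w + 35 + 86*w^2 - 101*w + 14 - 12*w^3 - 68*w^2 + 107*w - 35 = 4*r^3 + r^2*(22*w - 14) + r*(-14*w^2 - 4*w + 6) - 12*w^3 + 18*w^2 - 6*w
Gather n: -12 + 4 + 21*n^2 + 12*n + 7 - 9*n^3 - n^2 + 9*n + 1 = -9*n^3 + 20*n^2 + 21*n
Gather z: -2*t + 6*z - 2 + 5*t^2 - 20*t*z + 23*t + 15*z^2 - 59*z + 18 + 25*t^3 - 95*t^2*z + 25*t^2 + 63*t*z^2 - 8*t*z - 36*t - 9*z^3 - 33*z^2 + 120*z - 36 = 25*t^3 + 30*t^2 - 15*t - 9*z^3 + z^2*(63*t - 18) + z*(-95*t^2 - 28*t + 67) - 20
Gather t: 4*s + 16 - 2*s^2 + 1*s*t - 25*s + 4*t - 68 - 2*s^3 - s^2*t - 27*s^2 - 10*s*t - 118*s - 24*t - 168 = -2*s^3 - 29*s^2 - 139*s + t*(-s^2 - 9*s - 20) - 220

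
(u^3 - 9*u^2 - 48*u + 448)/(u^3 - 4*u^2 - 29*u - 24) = (u^2 - u - 56)/(u^2 + 4*u + 3)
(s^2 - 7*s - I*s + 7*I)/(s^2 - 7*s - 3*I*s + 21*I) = (s - I)/(s - 3*I)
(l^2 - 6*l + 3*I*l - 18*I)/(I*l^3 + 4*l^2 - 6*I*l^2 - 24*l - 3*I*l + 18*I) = (-I*l + 3)/(l^2 - 4*I*l - 3)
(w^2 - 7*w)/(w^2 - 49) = w/(w + 7)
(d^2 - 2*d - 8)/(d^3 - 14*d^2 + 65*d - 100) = (d + 2)/(d^2 - 10*d + 25)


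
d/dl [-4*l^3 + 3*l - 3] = 3 - 12*l^2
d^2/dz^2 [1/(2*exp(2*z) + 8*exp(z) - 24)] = 2*(-(exp(z) + 1)*(exp(2*z) + 4*exp(z) - 12) + 2*(exp(z) + 2)^2*exp(z))*exp(z)/(exp(2*z) + 4*exp(z) - 12)^3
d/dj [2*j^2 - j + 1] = 4*j - 1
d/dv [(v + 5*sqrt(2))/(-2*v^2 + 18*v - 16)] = (-v^2 + 9*v + (v + 5*sqrt(2))*(2*v - 9) - 8)/(2*(v^2 - 9*v + 8)^2)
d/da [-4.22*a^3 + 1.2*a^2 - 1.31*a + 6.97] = -12.66*a^2 + 2.4*a - 1.31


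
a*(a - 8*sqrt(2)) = a^2 - 8*sqrt(2)*a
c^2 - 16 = (c - 4)*(c + 4)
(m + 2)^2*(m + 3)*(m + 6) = m^4 + 13*m^3 + 58*m^2 + 108*m + 72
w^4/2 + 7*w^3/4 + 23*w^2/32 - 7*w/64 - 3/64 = (w/2 + 1/4)*(w - 1/4)*(w + 1/4)*(w + 3)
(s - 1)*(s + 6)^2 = s^3 + 11*s^2 + 24*s - 36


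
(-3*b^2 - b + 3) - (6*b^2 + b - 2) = -9*b^2 - 2*b + 5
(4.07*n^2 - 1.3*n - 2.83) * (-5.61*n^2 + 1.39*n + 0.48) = -22.8327*n^4 + 12.9503*n^3 + 16.0229*n^2 - 4.5577*n - 1.3584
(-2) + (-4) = -6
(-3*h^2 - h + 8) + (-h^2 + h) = 8 - 4*h^2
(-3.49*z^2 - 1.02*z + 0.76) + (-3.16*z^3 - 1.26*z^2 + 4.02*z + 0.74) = -3.16*z^3 - 4.75*z^2 + 3.0*z + 1.5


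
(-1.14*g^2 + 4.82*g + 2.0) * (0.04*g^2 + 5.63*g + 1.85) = -0.0456*g^4 - 6.2254*g^3 + 25.1076*g^2 + 20.177*g + 3.7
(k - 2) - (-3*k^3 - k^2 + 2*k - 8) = 3*k^3 + k^2 - k + 6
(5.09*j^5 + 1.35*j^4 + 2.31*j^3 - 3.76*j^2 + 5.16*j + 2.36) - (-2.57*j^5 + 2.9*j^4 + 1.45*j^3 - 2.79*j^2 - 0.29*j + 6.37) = 7.66*j^5 - 1.55*j^4 + 0.86*j^3 - 0.97*j^2 + 5.45*j - 4.01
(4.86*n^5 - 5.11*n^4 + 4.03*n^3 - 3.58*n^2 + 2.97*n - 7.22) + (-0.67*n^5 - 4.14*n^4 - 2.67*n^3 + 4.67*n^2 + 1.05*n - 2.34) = 4.19*n^5 - 9.25*n^4 + 1.36*n^3 + 1.09*n^2 + 4.02*n - 9.56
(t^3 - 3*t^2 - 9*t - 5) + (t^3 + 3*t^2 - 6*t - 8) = 2*t^3 - 15*t - 13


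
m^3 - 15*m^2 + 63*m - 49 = (m - 7)^2*(m - 1)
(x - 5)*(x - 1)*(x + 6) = x^3 - 31*x + 30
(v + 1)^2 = v^2 + 2*v + 1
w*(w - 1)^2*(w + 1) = w^4 - w^3 - w^2 + w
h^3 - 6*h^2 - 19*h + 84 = (h - 7)*(h - 3)*(h + 4)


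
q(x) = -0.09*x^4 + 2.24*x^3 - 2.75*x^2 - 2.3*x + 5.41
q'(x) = -0.36*x^3 + 6.72*x^2 - 5.5*x - 2.3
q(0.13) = 5.07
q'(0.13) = -2.90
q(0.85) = 2.80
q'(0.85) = -2.34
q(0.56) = 3.64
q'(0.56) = -3.34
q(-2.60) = -50.68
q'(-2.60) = 63.75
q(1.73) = 3.99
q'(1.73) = 6.43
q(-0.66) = 5.07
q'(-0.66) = 4.36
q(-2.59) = -50.05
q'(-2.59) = 63.28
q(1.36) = 2.52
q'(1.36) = 1.74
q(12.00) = 1586.29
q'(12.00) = 277.30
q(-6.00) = -680.27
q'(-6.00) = 350.38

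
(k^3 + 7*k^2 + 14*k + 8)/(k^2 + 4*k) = k + 3 + 2/k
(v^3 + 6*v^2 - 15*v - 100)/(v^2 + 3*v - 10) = (v^2 + v - 20)/(v - 2)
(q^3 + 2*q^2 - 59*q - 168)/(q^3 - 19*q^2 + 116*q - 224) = (q^2 + 10*q + 21)/(q^2 - 11*q + 28)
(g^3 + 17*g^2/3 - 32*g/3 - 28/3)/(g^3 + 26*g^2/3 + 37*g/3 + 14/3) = (g - 2)/(g + 1)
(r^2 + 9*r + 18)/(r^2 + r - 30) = (r + 3)/(r - 5)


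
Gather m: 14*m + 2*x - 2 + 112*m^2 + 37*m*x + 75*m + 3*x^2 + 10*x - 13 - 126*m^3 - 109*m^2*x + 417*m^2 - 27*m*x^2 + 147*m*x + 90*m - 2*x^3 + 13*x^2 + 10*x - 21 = -126*m^3 + m^2*(529 - 109*x) + m*(-27*x^2 + 184*x + 179) - 2*x^3 + 16*x^2 + 22*x - 36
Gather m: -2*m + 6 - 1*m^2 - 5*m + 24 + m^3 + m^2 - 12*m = m^3 - 19*m + 30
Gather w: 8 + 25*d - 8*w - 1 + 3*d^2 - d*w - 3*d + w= 3*d^2 + 22*d + w*(-d - 7) + 7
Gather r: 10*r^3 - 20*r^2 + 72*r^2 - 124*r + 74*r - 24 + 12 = 10*r^3 + 52*r^2 - 50*r - 12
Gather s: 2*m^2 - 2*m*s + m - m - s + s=2*m^2 - 2*m*s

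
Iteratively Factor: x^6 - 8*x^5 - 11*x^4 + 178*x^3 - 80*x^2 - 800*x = (x + 2)*(x^5 - 10*x^4 + 9*x^3 + 160*x^2 - 400*x) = (x - 5)*(x + 2)*(x^4 - 5*x^3 - 16*x^2 + 80*x) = (x - 5)*(x + 2)*(x + 4)*(x^3 - 9*x^2 + 20*x) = (x - 5)^2*(x + 2)*(x + 4)*(x^2 - 4*x) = (x - 5)^2*(x - 4)*(x + 2)*(x + 4)*(x)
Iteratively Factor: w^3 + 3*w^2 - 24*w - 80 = (w - 5)*(w^2 + 8*w + 16) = (w - 5)*(w + 4)*(w + 4)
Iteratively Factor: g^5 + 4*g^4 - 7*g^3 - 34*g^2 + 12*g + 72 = (g + 2)*(g^4 + 2*g^3 - 11*g^2 - 12*g + 36) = (g - 2)*(g + 2)*(g^3 + 4*g^2 - 3*g - 18) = (g - 2)*(g + 2)*(g + 3)*(g^2 + g - 6) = (g - 2)^2*(g + 2)*(g + 3)*(g + 3)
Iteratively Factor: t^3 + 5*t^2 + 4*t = (t)*(t^2 + 5*t + 4) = t*(t + 1)*(t + 4)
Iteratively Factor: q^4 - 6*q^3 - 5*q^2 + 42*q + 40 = (q - 5)*(q^3 - q^2 - 10*q - 8) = (q - 5)*(q - 4)*(q^2 + 3*q + 2) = (q - 5)*(q - 4)*(q + 1)*(q + 2)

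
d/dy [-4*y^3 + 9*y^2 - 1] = 6*y*(3 - 2*y)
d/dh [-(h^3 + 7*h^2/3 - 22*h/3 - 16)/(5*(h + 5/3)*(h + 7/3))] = 3*(-27*h^4 - 216*h^3 - 765*h^2 - 1354*h - 958)/(5*(81*h^4 + 648*h^3 + 1926*h^2 + 2520*h + 1225))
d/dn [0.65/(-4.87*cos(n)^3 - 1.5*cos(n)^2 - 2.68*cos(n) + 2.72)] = (9.4965*sin(n)^2 - 1.95*cos(n) - 11.2385)*sin(n)/(4.87*cos(n)^3 + 1.5*cos(n)^2 + 2.68*cos(n) - 2.72)^2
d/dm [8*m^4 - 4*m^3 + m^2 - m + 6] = 32*m^3 - 12*m^2 + 2*m - 1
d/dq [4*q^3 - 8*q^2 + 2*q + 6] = 12*q^2 - 16*q + 2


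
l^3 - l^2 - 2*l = l*(l - 2)*(l + 1)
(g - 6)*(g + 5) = g^2 - g - 30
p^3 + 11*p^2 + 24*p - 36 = (p - 1)*(p + 6)^2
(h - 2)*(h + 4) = h^2 + 2*h - 8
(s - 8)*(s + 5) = s^2 - 3*s - 40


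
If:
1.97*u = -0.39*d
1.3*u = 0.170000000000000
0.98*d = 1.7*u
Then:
No Solution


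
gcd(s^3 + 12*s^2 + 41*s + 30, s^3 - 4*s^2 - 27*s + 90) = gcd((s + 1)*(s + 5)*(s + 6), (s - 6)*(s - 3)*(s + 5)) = s + 5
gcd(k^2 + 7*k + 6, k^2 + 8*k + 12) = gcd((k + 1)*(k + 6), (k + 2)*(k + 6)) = k + 6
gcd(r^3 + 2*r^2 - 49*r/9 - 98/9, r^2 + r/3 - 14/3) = r + 7/3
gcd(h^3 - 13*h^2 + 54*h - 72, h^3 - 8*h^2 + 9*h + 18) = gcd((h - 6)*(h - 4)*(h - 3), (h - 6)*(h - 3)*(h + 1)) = h^2 - 9*h + 18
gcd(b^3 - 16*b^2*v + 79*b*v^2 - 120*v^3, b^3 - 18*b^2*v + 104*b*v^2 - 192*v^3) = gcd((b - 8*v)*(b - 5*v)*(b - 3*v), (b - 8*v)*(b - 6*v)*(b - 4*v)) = -b + 8*v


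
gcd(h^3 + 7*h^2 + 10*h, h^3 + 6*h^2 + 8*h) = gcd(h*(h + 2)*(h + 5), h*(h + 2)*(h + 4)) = h^2 + 2*h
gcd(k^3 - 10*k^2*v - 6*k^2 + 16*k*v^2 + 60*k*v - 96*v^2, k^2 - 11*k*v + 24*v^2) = -k + 8*v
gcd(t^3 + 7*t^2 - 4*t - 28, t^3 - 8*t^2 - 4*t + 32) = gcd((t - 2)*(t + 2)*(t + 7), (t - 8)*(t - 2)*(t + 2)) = t^2 - 4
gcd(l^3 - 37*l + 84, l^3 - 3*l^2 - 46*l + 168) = l^2 + 3*l - 28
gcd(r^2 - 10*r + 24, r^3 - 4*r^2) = r - 4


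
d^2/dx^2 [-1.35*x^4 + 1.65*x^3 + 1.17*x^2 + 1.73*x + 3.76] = -16.2*x^2 + 9.9*x + 2.34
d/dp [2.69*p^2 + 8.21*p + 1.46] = 5.38*p + 8.21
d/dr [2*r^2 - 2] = 4*r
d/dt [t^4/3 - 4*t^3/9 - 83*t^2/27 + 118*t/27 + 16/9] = 4*t^3/3 - 4*t^2/3 - 166*t/27 + 118/27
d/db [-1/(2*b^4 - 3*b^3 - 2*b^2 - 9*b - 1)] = (8*b^3 - 9*b^2 - 4*b - 9)/(-2*b^4 + 3*b^3 + 2*b^2 + 9*b + 1)^2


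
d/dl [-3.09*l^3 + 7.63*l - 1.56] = 7.63 - 9.27*l^2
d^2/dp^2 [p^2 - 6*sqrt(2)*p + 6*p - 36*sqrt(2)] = 2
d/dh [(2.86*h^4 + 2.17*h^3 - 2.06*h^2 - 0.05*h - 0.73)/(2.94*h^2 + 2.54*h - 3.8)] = (16.8168*h^5 + 28.173*h^4 - 32.4484*h^3 - 29.8234*h^2 + 19.9484*h + 2.0442)/(8.6436*h^4 + 14.9352*h^3 - 15.8924*h^2 - 19.304*h + 14.44)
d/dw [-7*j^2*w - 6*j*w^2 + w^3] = -7*j^2 - 12*j*w + 3*w^2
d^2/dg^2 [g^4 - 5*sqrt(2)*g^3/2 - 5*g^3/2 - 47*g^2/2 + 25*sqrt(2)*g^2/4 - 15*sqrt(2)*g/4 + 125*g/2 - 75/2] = 12*g^2 - 15*sqrt(2)*g - 15*g - 47 + 25*sqrt(2)/2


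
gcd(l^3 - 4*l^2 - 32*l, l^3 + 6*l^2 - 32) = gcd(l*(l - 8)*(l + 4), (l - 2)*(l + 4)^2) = l + 4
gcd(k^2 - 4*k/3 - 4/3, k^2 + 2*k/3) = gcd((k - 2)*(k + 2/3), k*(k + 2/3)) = k + 2/3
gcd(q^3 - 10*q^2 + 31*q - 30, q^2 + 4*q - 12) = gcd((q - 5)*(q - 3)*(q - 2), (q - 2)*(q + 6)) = q - 2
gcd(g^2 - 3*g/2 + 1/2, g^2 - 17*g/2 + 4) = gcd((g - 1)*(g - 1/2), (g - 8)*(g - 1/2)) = g - 1/2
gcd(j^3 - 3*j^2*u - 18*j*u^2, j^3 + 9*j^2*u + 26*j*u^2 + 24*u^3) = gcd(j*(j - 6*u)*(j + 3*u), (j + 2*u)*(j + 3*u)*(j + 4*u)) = j + 3*u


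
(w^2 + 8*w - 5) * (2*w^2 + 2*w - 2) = 2*w^4 + 18*w^3 + 4*w^2 - 26*w + 10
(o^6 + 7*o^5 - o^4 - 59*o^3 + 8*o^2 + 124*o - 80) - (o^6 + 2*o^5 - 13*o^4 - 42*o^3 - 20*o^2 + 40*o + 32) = 5*o^5 + 12*o^4 - 17*o^3 + 28*o^2 + 84*o - 112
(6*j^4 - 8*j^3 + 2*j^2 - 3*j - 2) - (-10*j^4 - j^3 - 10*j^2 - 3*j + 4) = 16*j^4 - 7*j^3 + 12*j^2 - 6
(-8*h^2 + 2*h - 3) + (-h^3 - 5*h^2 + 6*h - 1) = -h^3 - 13*h^2 + 8*h - 4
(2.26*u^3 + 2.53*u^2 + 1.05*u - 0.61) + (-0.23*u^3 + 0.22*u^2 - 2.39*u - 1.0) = 2.03*u^3 + 2.75*u^2 - 1.34*u - 1.61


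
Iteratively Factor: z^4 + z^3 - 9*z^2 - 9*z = (z - 3)*(z^3 + 4*z^2 + 3*z) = (z - 3)*(z + 1)*(z^2 + 3*z) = (z - 3)*(z + 1)*(z + 3)*(z)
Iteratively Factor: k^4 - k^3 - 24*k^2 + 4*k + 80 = (k + 4)*(k^3 - 5*k^2 - 4*k + 20) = (k - 2)*(k + 4)*(k^2 - 3*k - 10) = (k - 2)*(k + 2)*(k + 4)*(k - 5)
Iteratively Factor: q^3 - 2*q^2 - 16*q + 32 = (q - 2)*(q^2 - 16) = (q - 2)*(q + 4)*(q - 4)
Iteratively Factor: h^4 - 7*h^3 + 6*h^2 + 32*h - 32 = (h + 2)*(h^3 - 9*h^2 + 24*h - 16) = (h - 4)*(h + 2)*(h^2 - 5*h + 4) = (h - 4)^2*(h + 2)*(h - 1)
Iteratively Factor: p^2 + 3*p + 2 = (p + 2)*(p + 1)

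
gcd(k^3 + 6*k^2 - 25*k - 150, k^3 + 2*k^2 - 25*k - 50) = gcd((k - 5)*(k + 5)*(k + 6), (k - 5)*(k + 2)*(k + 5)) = k^2 - 25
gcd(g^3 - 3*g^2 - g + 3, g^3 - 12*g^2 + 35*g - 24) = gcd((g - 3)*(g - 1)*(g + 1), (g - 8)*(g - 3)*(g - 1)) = g^2 - 4*g + 3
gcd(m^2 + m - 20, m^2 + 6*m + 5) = m + 5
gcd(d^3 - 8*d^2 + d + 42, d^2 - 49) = d - 7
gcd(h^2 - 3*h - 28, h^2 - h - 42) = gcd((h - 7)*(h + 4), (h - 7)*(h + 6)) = h - 7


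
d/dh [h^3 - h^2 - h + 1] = 3*h^2 - 2*h - 1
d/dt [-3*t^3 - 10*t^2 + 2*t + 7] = -9*t^2 - 20*t + 2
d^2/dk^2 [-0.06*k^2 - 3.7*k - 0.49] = -0.120000000000000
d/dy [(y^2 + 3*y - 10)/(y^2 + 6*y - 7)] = 3*(y^2 + 2*y + 13)/(y^4 + 12*y^3 + 22*y^2 - 84*y + 49)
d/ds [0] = 0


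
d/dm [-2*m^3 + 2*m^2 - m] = -6*m^2 + 4*m - 1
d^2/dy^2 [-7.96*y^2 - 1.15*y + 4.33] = -15.9200000000000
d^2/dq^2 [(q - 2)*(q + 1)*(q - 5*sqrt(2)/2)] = 6*q - 5*sqrt(2) - 2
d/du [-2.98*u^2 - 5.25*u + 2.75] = -5.96*u - 5.25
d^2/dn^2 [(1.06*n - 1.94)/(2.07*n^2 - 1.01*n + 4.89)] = ((10.1728 - 13.1652*n)*(2.07*n^2 - 1.01*n + 4.89) + (1.06*n - 1.94)*(4.14*n - 1.01)*(8.28*n - 2.02))/(2.07*n^2 - 1.01*n + 4.89)^3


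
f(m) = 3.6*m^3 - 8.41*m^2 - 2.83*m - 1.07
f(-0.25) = -0.94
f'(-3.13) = 155.62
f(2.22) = -9.41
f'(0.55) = -8.81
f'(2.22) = 13.06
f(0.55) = -4.57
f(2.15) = -10.25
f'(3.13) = 50.33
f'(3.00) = 43.91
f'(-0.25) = 2.05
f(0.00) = -1.07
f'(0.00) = -2.83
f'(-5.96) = 481.05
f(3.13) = 18.07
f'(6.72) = 371.85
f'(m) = 10.8*m^2 - 16.82*m - 2.83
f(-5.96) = -1045.09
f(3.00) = 11.95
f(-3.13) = -185.00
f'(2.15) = 10.93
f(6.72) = 692.60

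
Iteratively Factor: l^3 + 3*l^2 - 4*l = (l - 1)*(l^2 + 4*l) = (l - 1)*(l + 4)*(l)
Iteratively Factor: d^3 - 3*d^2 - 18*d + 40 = (d - 2)*(d^2 - d - 20) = (d - 5)*(d - 2)*(d + 4)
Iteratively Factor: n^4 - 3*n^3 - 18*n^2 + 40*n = (n)*(n^3 - 3*n^2 - 18*n + 40) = n*(n + 4)*(n^2 - 7*n + 10) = n*(n - 2)*(n + 4)*(n - 5)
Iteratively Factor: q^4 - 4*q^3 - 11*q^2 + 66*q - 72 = (q + 4)*(q^3 - 8*q^2 + 21*q - 18) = (q - 3)*(q + 4)*(q^2 - 5*q + 6) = (q - 3)^2*(q + 4)*(q - 2)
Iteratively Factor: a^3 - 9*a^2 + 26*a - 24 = (a - 2)*(a^2 - 7*a + 12) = (a - 3)*(a - 2)*(a - 4)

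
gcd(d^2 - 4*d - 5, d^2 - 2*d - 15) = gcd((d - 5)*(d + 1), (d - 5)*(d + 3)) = d - 5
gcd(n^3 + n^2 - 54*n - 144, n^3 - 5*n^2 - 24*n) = n^2 - 5*n - 24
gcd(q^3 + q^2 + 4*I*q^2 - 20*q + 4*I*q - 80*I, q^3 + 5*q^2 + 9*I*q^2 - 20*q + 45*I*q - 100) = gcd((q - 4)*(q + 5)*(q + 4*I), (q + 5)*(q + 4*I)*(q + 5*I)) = q^2 + q*(5 + 4*I) + 20*I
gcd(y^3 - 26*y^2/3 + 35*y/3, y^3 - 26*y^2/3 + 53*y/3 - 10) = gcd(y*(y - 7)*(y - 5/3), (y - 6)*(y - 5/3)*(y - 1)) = y - 5/3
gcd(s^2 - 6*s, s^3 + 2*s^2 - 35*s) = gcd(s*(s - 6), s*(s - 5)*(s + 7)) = s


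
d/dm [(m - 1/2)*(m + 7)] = 2*m + 13/2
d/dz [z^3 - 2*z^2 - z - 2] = 3*z^2 - 4*z - 1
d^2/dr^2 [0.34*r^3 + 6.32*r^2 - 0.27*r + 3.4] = 2.04*r + 12.64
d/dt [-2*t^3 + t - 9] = 1 - 6*t^2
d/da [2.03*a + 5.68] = 2.03000000000000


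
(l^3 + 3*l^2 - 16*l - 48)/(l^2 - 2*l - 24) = (l^2 - l - 12)/(l - 6)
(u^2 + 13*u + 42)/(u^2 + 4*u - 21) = (u + 6)/(u - 3)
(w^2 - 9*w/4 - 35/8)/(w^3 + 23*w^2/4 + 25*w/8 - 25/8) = (2*w - 7)/(2*w^2 + 9*w - 5)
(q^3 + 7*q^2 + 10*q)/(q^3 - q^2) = (q^2 + 7*q + 10)/(q*(q - 1))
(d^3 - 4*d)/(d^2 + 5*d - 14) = d*(d + 2)/(d + 7)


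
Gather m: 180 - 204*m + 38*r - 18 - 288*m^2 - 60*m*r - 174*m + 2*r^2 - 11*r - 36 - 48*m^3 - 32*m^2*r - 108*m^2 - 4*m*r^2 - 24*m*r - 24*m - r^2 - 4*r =-48*m^3 + m^2*(-32*r - 396) + m*(-4*r^2 - 84*r - 402) + r^2 + 23*r + 126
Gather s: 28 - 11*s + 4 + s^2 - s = s^2 - 12*s + 32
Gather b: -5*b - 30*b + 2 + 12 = 14 - 35*b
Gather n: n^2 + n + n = n^2 + 2*n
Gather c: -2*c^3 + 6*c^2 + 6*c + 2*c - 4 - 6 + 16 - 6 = -2*c^3 + 6*c^2 + 8*c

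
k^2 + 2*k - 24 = (k - 4)*(k + 6)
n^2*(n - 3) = n^3 - 3*n^2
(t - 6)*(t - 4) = t^2 - 10*t + 24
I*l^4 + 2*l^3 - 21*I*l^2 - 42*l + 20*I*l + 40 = (l - 4)*(l + 5)*(l - 2*I)*(I*l - I)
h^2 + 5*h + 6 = (h + 2)*(h + 3)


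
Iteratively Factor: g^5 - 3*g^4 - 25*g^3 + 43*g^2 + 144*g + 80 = (g + 4)*(g^4 - 7*g^3 + 3*g^2 + 31*g + 20) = (g + 1)*(g + 4)*(g^3 - 8*g^2 + 11*g + 20) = (g - 4)*(g + 1)*(g + 4)*(g^2 - 4*g - 5) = (g - 4)*(g + 1)^2*(g + 4)*(g - 5)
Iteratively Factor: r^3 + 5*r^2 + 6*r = (r)*(r^2 + 5*r + 6) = r*(r + 3)*(r + 2)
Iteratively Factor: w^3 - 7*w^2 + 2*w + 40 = (w - 5)*(w^2 - 2*w - 8) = (w - 5)*(w - 4)*(w + 2)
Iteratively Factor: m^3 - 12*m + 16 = (m - 2)*(m^2 + 2*m - 8) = (m - 2)*(m + 4)*(m - 2)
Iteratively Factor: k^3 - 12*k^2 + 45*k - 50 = (k - 2)*(k^2 - 10*k + 25) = (k - 5)*(k - 2)*(k - 5)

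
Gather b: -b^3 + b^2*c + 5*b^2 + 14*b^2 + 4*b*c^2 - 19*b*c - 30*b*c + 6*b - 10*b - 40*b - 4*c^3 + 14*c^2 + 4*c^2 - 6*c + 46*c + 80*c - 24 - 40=-b^3 + b^2*(c + 19) + b*(4*c^2 - 49*c - 44) - 4*c^3 + 18*c^2 + 120*c - 64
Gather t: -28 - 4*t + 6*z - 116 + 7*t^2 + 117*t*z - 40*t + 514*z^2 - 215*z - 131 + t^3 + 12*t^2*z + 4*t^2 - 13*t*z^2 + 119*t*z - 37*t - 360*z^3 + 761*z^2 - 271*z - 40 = t^3 + t^2*(12*z + 11) + t*(-13*z^2 + 236*z - 81) - 360*z^3 + 1275*z^2 - 480*z - 315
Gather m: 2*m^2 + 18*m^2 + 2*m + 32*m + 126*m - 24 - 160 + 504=20*m^2 + 160*m + 320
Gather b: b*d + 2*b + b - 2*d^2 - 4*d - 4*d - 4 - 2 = b*(d + 3) - 2*d^2 - 8*d - 6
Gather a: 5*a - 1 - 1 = 5*a - 2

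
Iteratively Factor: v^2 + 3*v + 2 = (v + 2)*(v + 1)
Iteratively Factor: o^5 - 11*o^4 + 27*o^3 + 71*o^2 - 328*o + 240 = (o - 1)*(o^4 - 10*o^3 + 17*o^2 + 88*o - 240) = (o - 4)*(o - 1)*(o^3 - 6*o^2 - 7*o + 60) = (o - 5)*(o - 4)*(o - 1)*(o^2 - o - 12) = (o - 5)*(o - 4)*(o - 1)*(o + 3)*(o - 4)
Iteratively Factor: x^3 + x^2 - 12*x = (x + 4)*(x^2 - 3*x) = x*(x + 4)*(x - 3)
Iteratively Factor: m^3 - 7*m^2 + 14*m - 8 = (m - 1)*(m^2 - 6*m + 8) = (m - 2)*(m - 1)*(m - 4)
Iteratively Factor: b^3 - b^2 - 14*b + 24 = (b - 2)*(b^2 + b - 12) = (b - 2)*(b + 4)*(b - 3)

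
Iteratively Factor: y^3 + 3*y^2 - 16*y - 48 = (y - 4)*(y^2 + 7*y + 12) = (y - 4)*(y + 4)*(y + 3)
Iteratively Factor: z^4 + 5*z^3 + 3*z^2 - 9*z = (z - 1)*(z^3 + 6*z^2 + 9*z) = z*(z - 1)*(z^2 + 6*z + 9) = z*(z - 1)*(z + 3)*(z + 3)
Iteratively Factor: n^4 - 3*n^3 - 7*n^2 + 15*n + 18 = (n - 3)*(n^3 - 7*n - 6) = (n - 3)*(n + 1)*(n^2 - n - 6) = (n - 3)^2*(n + 1)*(n + 2)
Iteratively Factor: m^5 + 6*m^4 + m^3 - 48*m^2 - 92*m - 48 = (m + 2)*(m^4 + 4*m^3 - 7*m^2 - 34*m - 24) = (m + 1)*(m + 2)*(m^3 + 3*m^2 - 10*m - 24) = (m + 1)*(m + 2)^2*(m^2 + m - 12) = (m - 3)*(m + 1)*(m + 2)^2*(m + 4)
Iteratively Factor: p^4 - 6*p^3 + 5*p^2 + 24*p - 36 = (p - 3)*(p^3 - 3*p^2 - 4*p + 12) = (p - 3)*(p - 2)*(p^2 - p - 6) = (p - 3)^2*(p - 2)*(p + 2)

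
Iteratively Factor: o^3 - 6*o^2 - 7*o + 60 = (o - 4)*(o^2 - 2*o - 15) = (o - 5)*(o - 4)*(o + 3)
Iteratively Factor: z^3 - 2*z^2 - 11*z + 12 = (z - 1)*(z^2 - z - 12) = (z - 1)*(z + 3)*(z - 4)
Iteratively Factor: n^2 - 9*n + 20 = (n - 4)*(n - 5)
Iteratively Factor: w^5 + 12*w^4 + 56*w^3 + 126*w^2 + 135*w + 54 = (w + 2)*(w^4 + 10*w^3 + 36*w^2 + 54*w + 27) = (w + 2)*(w + 3)*(w^3 + 7*w^2 + 15*w + 9) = (w + 1)*(w + 2)*(w + 3)*(w^2 + 6*w + 9) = (w + 1)*(w + 2)*(w + 3)^2*(w + 3)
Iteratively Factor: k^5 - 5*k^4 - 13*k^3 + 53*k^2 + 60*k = (k)*(k^4 - 5*k^3 - 13*k^2 + 53*k + 60) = k*(k + 3)*(k^3 - 8*k^2 + 11*k + 20) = k*(k - 5)*(k + 3)*(k^2 - 3*k - 4) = k*(k - 5)*(k - 4)*(k + 3)*(k + 1)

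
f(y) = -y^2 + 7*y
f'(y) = 7 - 2*y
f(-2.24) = -20.70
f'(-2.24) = 11.48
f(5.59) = 7.88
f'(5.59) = -4.18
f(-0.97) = -7.73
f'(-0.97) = 8.94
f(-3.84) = -41.63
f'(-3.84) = 14.68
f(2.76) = 11.70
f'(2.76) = 1.48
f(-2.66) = -25.70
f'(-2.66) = 12.32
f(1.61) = 8.68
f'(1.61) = 3.78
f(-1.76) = -15.42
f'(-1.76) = 10.52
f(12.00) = -60.00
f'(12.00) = -17.00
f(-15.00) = -330.00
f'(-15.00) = 37.00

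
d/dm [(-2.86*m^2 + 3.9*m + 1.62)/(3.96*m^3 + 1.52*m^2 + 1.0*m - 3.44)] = (11.3256*m^4 - 30.888*m^3 - 28.0336*m^2 + 14.752*m - 15.036)/(15.6816*m^6 + 12.0384*m^5 + 10.2304*m^4 - 24.2048*m^3 - 9.4576*m^2 - 6.88*m + 11.8336)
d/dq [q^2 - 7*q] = 2*q - 7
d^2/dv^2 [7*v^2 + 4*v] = 14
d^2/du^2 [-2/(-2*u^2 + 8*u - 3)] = 8*(-2*u^2 + 8*u + 8*(u - 2)^2 - 3)/(2*u^2 - 8*u + 3)^3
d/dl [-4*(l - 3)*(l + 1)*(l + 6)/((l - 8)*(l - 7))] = 4*(-l^4 + 30*l^3 - 123*l^2 - 484*l + 1110)/(l^4 - 30*l^3 + 337*l^2 - 1680*l + 3136)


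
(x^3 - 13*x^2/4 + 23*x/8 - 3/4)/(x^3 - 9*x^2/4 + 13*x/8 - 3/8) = (x - 2)/(x - 1)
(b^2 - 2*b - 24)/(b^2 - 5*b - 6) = (b + 4)/(b + 1)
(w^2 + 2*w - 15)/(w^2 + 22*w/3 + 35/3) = 3*(w - 3)/(3*w + 7)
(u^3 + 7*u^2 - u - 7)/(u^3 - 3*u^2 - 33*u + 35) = (u^2 + 8*u + 7)/(u^2 - 2*u - 35)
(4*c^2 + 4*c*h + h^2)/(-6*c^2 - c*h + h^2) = (-2*c - h)/(3*c - h)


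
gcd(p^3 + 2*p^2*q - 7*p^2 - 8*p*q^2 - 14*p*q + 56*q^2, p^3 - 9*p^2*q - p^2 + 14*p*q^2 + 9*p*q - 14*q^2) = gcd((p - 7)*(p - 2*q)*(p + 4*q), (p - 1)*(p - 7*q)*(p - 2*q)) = p - 2*q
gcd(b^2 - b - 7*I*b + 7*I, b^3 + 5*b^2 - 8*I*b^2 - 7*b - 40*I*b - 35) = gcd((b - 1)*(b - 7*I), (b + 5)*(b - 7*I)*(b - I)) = b - 7*I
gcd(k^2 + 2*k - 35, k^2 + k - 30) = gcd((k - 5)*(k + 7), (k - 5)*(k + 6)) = k - 5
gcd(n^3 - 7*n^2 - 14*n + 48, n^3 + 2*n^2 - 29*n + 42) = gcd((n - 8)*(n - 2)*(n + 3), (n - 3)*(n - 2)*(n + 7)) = n - 2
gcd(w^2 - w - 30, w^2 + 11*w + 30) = w + 5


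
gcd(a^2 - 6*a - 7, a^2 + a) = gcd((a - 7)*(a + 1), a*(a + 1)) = a + 1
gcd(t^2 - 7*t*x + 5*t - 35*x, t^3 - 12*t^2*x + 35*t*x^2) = -t + 7*x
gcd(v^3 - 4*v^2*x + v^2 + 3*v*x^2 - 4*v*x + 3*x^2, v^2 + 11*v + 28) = 1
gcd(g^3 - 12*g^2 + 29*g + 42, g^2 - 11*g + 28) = g - 7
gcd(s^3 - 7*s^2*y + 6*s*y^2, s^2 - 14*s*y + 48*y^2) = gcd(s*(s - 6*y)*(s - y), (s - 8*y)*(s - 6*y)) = -s + 6*y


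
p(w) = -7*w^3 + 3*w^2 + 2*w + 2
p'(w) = -21*w^2 + 6*w + 2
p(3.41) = -233.86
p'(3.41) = -221.73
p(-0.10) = 1.84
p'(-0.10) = 1.19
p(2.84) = -128.47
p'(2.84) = -150.34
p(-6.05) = 1649.82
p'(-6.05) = -802.95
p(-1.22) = 16.74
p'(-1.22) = -36.58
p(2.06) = -42.34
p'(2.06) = -74.76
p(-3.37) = 297.24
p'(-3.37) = -256.71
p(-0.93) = 8.37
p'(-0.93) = -21.74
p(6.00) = -1390.00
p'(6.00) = -718.00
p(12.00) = -11638.00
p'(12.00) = -2950.00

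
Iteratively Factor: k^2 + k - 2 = (k + 2)*(k - 1)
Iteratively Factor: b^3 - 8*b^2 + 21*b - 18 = (b - 3)*(b^2 - 5*b + 6) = (b - 3)*(b - 2)*(b - 3)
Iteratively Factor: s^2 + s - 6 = (s + 3)*(s - 2)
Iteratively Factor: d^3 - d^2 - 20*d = (d)*(d^2 - d - 20) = d*(d + 4)*(d - 5)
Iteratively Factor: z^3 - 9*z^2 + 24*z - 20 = (z - 2)*(z^2 - 7*z + 10) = (z - 5)*(z - 2)*(z - 2)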